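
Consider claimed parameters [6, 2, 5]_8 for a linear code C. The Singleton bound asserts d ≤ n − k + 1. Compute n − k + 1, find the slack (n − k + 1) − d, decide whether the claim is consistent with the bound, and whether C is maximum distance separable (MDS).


Singleton RHS = n − k + 1 = 5, slack = 0, bound satisfied, MDS.

Singleton bound: d ≤ n − k + 1.
Here n = 6, k = 2, so n − k + 1 = 5.
Given d = 5, check d ≤ 5: YES.
Slack = (n − k + 1) − d = 0.
The code is MDS (slack = 0).
Description: the claimed parameters are [6, 2, 5]_8; such a code would be MDS (meets Singleton bound).


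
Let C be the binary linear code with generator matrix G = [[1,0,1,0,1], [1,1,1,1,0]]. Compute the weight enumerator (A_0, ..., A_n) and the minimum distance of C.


Weight distribution: A_0 = 1, A_3 = 2, A_4 = 1. Minimum distance d = 3.

Enumerate all 2^2 = 4 messages m ∈ F_2^2.
For each, compute codeword c = mG in F_2^5, then tally its weight.
  m = 00 → c = 00000, weight = 0.
  m = 10 → c = 10101, weight = 3.
  m = 01 → c = 11110, weight = 4.
  m = 11 → c = 01011, weight = 3.
Tally weights:
  weight 0: 1 codewords.
  weight 3: 2 codewords.
  weight 4: 1 codewords.
Minimum distance d = smallest w > 0 with A_w > 0 = 3.
Sanity: Σ A_w = 4 = 2^2 = 4 ✓.


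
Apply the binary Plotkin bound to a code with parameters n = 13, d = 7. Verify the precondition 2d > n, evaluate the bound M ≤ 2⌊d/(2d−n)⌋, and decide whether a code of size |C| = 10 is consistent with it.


Plotkin bound M ≤ 14; given |C| = 10 ≤ bound (satisfied).

Check applicability: 2d = 14, n = 13.
2d − n = 1 > 0, so Plotkin applies.
Compute d/(2d−n) = 7/1 ≈ 7.0000.
⌊d/(2d−n)⌋ = 7.
Plotkin bound: M ≤ 2·7 = 14.
Given |C| = 10, check: satisfied.
This |C| is below the Plotkin bound.


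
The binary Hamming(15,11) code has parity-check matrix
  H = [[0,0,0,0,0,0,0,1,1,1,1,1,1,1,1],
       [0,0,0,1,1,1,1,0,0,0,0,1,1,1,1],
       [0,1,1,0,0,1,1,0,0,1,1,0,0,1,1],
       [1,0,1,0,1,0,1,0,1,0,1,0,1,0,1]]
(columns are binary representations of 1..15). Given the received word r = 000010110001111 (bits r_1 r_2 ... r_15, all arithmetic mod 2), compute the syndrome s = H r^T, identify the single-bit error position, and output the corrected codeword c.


s = (1, 0, 1, 0)^T, error position = 10, corrected codeword c = 000010110101111

Compute s = H r^T mod 2 one row at a time:
  s_1 = 1 + 0 + 0 + 0 + 1 + 1 + 1 + 1 = 5 ≡ 1 (mod 2).
  s_2 = 0 + 1 + 0 + 1 + 1 + 1 + 1 + 1 = 6 ≡ 0 (mod 2).
  s_3 = 0 + 0 + 0 + 1 + 0 + 0 + 1 + 1 = 3 ≡ 1 (mod 2).
  s_4 = 0 + 0 + 1 + 1 + 0 + 0 + 1 + 1 = 4 ≡ 0 (mod 2).
s = (1, 0, 1, 0)^T — this equals column 10 of H (binary 1010), so error is at position 10.
Correct: flip bit 10 of r = 000010110001111 to get c = 000010110101111.


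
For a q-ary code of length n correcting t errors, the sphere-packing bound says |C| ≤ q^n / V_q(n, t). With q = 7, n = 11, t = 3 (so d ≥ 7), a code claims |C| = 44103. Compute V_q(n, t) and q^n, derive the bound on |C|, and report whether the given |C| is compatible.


V_q(n, t) = 37687, q^n = 1977326743, Hamming bound = 52467, |C| = 44103 ≤ bound (satisfied).

Step 1: Compute V_q(n, t) = Σ_{j=0}^3 C(n, j) (q−1)^j.
  j = 0: C(11,0)·(6)^0 = 1·1 = 1.
  j = 1: C(11,1)·(6)^1 = 11·6 = 66.
  j = 2: C(11,2)·(6)^2 = 55·36 = 1980.
  j = 3: C(11,3)·(6)^3 = 165·216 = 35640.
  V_q(n, t) = 1 + 66 + 1980 + 35640 = 37687.
Step 2: q^n = 7^11 = 1977326743.
Step 3: Hamming bound ⌊q^n / V_q(n,t)⌋ = ⌊1977326743/37687⌋ = 52467.
Step 4: Compare |C| = 44103 to 52467: satisfied.
The claimed |C| lies below the Hamming bound.


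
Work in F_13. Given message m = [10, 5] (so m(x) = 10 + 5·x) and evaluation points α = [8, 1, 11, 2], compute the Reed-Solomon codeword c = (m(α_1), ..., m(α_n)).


c = [11, 2, 0, 7]

Message polynomial: m(x) = 10 + 5·x (mod 13).
For each evaluation point α_i, compute m(α_i) mod 13:
  α_1 = 8: Horner steps 5 → 11, so m(8) = 11.
  α_2 = 1: Horner steps 5 → 2, so m(1) = 2.
  α_3 = 11: Horner steps 5 → 0, so m(11) = 0.
  α_4 = 2: Horner steps 5 → 7, so m(2) = 7.
Codeword c = [11, 2, 0, 7] ∈ F_13^4.


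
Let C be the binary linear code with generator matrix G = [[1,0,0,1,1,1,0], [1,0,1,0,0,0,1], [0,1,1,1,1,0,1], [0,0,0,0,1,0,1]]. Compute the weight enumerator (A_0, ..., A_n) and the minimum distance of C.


Weight distribution: A_0 = 1, A_2 = 2, A_3 = 4, A_4 = 5, A_5 = 4. Minimum distance d = 2.

Enumerate all 2^4 = 16 messages m ∈ F_2^4.
For each, compute codeword c = mG in F_2^7, then tally its weight.
  m = 0000 → c = 0000000, weight = 0.
  m = 1000 → c = 1001110, weight = 4.
  m = 0100 → c = 1010001, weight = 3.
  m = 1100 → c = 0011111, weight = 5.
  m = 0010 → c = 0111101, weight = 5.
  m = 1010 → c = 1110011, weight = 5.
  m = 0110 → c = 1101100, weight = 4.
  m = 1110 → c = 0100010, weight = 2.
  m = 0001 → c = 0000101, weight = 2.
  m = 1001 → c = 1001011, weight = 4.
  m = 0101 → c = 1010100, weight = 3.
  m = 1101 → c = 0011010, weight = 3.
  m = 0011 → c = 0111000, weight = 3.
  m = 1011 → c = 1110110, weight = 5.
  m = 0111 → c = 1101001, weight = 4.
  m = 1111 → c = 0100111, weight = 4.
Tally weights:
  weight 0: 1 codewords.
  weight 2: 2 codewords.
  weight 3: 4 codewords.
  weight 4: 5 codewords.
  weight 5: 4 codewords.
Minimum distance d = smallest w > 0 with A_w > 0 = 2.
Sanity: Σ A_w = 16 = 2^4 = 16 ✓.


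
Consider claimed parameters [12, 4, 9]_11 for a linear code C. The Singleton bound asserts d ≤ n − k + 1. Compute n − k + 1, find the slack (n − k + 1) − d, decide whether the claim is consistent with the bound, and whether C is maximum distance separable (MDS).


Singleton RHS = n − k + 1 = 9, slack = 0, bound satisfied, MDS.

Singleton bound: d ≤ n − k + 1.
Here n = 12, k = 4, so n − k + 1 = 9.
Given d = 9, check d ≤ 9: YES.
Slack = (n − k + 1) − d = 0.
The code is MDS (slack = 0).
Description: the claimed parameters are [12, 4, 9]_11; such a code would be MDS (meets Singleton bound).


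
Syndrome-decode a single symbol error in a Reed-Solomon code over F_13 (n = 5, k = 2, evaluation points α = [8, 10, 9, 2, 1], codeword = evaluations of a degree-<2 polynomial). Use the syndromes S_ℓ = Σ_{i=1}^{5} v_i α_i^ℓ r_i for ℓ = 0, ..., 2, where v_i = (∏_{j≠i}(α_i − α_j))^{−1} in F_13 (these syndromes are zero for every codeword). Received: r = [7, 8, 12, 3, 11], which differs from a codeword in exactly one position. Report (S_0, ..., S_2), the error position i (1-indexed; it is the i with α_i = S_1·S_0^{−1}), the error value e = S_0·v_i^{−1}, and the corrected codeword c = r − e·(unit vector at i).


S = (4, 1, 10), error at position 2, error magnitude e = 4, c = [7, 4, 12, 3, 11].

Step 1: column multipliers v_i = (∏_{j≠i}(α_i − α_j))^{−1} mod 13.
  i = 1 (α = 8): (8−10)(8−9)(8−2)(8−1) = (−2)·(−1)·6·7 = 84 ≡ 6, so v_1 = 6^{−1} = 11 (mod 13).
  i = 2 (α = 10): (10−8)(10−9)(10−2)(10−1) = 2·1·8·9 = 144 ≡ 1, so v_2 = 1^{−1} = 1 (mod 13).
  i = 3 (α = 9): (9−8)(9−10)(9−2)(9−1) = 1·(−1)·7·8 = −56 ≡ 9, so v_3 = 9^{−1} = 3 (mod 13).
  i = 4 (α = 2): (2−8)(2−10)(2−9)(2−1) = (−6)·(−8)·(−7)·1 = −336 ≡ 2, so v_4 = 2^{−1} = 7 (mod 13).
  i = 5 (α = 1): (1−8)(1−10)(1−9)(1−2) = (−7)·(−9)·(−8)·(−1) = 504 ≡ 10, so v_5 = 10^{−1} = 4 (mod 13).
  v = [11, 1, 3, 7, 4].
Step 2: syndromes of r = [7, 8, 12, 3, 11] (all sums mod 13).
  S_0 = Σ v_i r_i = 11·7 + 1·8 + 3·12 + 7·3 + 4·11 = 186 ≡ 4.
  S_1 = Σ v_i α_i r_i = 11·8·7 + 1·10·8 + 3·9·12 + 7·2·3 + 4·1·11 = 1106 ≡ 1.
  α_i^2 mod 13 = [12, 9, 3, 4, 1].
  S_2 = Σ v_i α_i^2 r_i = 11·12·7 + 1·9·8 + 3·3·12 + 7·4·3 + 4·1·11 = 1232 ≡ 10.
  S = (4, 1, 10) ≠ 0, so r is not a codeword (an error is present).
Step 3: locate the error. For a single error e at position i, S_ℓ = v_i·e·α_i^ℓ, so α_err = S_1/S_0.
  S_0^{−1} = 4^{−1} = 10 (mod 13), so α_err = 1·10 = 10 ≡ 10 = α_2. Error position i = 2.
  Consistency check: S_2/S_1 = 10·1 = 10 ≡ 10 = α_err ✓ (single-error assumption holds).
Step 4: error magnitude e = S_0/v_2 = S_0·∏_{j≠2}(α_2 − α_j) = 4·1 = 4 ≡ 4 (mod 13).
Step 5: correct position 2: c_2 = r_2 − e = 8 − 4 ≡ 4 (mod 13). Hence c = [7, 4, 12, 3, 11].
  Check: interpolating c through the α_i gives m(x) = 6 + 5·x (degree < 2) with m(α_i) = c_i for every i, so c is indeed a codeword.


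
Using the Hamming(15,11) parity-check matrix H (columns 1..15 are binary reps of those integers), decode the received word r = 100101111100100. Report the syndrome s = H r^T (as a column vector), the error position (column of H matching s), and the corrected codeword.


s = (0, 0, 1, 0)^T, error position = 2, corrected codeword c = 110101111100100

Compute s = H r^T mod 2 one row at a time:
  s_1 = 1 + 1 + 1 + 0 + 0 + 1 + 0 + 0 = 4 ≡ 0 (mod 2).
  s_2 = 1 + 0 + 1 + 1 + 0 + 1 + 0 + 0 = 4 ≡ 0 (mod 2).
  s_3 = 0 + 0 + 1 + 1 + 1 + 0 + 0 + 0 = 3 ≡ 1 (mod 2).
  s_4 = 1 + 0 + 0 + 1 + 1 + 0 + 1 + 0 = 4 ≡ 0 (mod 2).
s = (0, 0, 1, 0)^T — this equals column 2 of H (binary 0010), so error is at position 2.
Correct: flip bit 2 of r = 100101111100100 to get c = 110101111100100.


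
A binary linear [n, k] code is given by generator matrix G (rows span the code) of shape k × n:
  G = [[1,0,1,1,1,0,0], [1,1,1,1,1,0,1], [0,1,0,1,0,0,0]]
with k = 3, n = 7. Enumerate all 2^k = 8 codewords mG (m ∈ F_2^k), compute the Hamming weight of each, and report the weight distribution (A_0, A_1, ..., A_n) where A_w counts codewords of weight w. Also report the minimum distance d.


Weight distribution: A_0 = 1, A_2 = 3, A_4 = 3, A_6 = 1. Minimum distance d = 2.

Enumerate all 2^3 = 8 messages m ∈ F_2^3.
For each, compute codeword c = mG in F_2^7, then tally its weight.
  m = 000 → c = 0000000, weight = 0.
  m = 100 → c = 1011100, weight = 4.
  m = 010 → c = 1111101, weight = 6.
  m = 110 → c = 0100001, weight = 2.
  m = 001 → c = 0101000, weight = 2.
  m = 101 → c = 1110100, weight = 4.
  m = 011 → c = 1010101, weight = 4.
  m = 111 → c = 0001001, weight = 2.
Tally weights:
  weight 0: 1 codewords.
  weight 2: 3 codewords.
  weight 4: 3 codewords.
  weight 6: 1 codewords.
Minimum distance d = smallest w > 0 with A_w > 0 = 2.
Sanity: Σ A_w = 8 = 2^3 = 8 ✓.


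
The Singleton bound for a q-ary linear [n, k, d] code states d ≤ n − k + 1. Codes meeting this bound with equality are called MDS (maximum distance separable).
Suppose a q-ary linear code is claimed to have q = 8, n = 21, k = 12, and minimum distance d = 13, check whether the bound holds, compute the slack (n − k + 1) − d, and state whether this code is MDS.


Singleton RHS = n − k + 1 = 10, slack = -3, bound violated (no such code; not MDS).

Singleton bound: d ≤ n − k + 1.
Here n = 21, k = 12, so n − k + 1 = 10.
Given d = 13, check d ≤ 10: NO.
Slack = (n − k + 1) − d = -3.
The slack is negative: d = 13 exceeds n − k + 1 = 10 by 3, so the Singleton bound is violated and no linear [21, 12, 13]_8 code can exist. In particular it is not MDS (MDS requires d = n − k + 1 exactly).
Description: the claimed parameters are [21, 12, 13]_8; such a code would be impossible (violates the Singleton bound).


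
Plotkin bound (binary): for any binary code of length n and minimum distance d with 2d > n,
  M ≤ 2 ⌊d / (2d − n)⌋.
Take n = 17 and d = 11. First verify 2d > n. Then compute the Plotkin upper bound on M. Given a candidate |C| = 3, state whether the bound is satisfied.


Plotkin bound M ≤ 4; given |C| = 3 ≤ bound (satisfied).

Check applicability: 2d = 22, n = 17.
2d − n = 5 > 0, so Plotkin applies.
Compute d/(2d−n) = 11/5 ≈ 2.2000.
⌊d/(2d−n)⌋ = 2.
Plotkin bound: M ≤ 2·2 = 4.
Given |C| = 3, check: satisfied.
This |C| is below the Plotkin bound.


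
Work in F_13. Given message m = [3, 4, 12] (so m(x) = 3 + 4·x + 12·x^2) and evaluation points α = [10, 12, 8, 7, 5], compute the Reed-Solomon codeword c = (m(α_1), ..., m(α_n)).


c = [8, 11, 10, 8, 11]

Message polynomial: m(x) = 3 + 4·x + 12·x^2 (mod 13).
For each evaluation point α_i, compute m(α_i) mod 13:
  α_1 = 10: Horner steps 12 → 7 → 8, so m(10) = 8.
  α_2 = 12: Horner steps 12 → 5 → 11, so m(12) = 11.
  α_3 = 8: Horner steps 12 → 9 → 10, so m(8) = 10.
  α_4 = 7: Horner steps 12 → 10 → 8, so m(7) = 8.
  α_5 = 5: Horner steps 12 → 12 → 11, so m(5) = 11.
Codeword c = [8, 11, 10, 8, 11] ∈ F_13^5.


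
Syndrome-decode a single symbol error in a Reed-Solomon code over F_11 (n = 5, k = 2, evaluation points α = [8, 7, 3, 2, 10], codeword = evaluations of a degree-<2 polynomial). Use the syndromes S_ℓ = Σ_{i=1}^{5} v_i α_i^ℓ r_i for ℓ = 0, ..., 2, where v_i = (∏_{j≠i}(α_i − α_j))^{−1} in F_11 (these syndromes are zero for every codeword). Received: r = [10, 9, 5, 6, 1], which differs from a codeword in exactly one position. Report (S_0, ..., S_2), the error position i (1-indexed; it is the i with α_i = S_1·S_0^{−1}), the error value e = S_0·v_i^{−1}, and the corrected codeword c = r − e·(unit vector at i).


S = (10, 9, 7), error at position 4, error magnitude e = 2, c = [10, 9, 5, 4, 1].

Step 1: column multipliers v_i = (∏_{j≠i}(α_i − α_j))^{−1} mod 11.
  i = 1 (α = 8): (8−7)(8−3)(8−2)(8−10) = 1·5·6·(−2) = −60 ≡ 6, so v_1 = 6^{−1} = 2 (mod 11).
  i = 2 (α = 7): (7−8)(7−3)(7−2)(7−10) = (−1)·4·5·(−3) = 60 ≡ 5, so v_2 = 5^{−1} = 9 (mod 11).
  i = 3 (α = 3): (3−8)(3−7)(3−2)(3−10) = (−5)·(−4)·1·(−7) = −140 ≡ 3, so v_3 = 3^{−1} = 4 (mod 11).
  i = 4 (α = 2): (2−8)(2−7)(2−3)(2−10) = (−6)·(−5)·(−1)·(−8) = 240 ≡ 9, so v_4 = 9^{−1} = 5 (mod 11).
  i = 5 (α = 10): (10−8)(10−7)(10−3)(10−2) = 2·3·7·8 = 336 ≡ 6, so v_5 = 6^{−1} = 2 (mod 11).
  v = [2, 9, 4, 5, 2].
Step 2: syndromes of r = [10, 9, 5, 6, 1] (all sums mod 11).
  S_0 = Σ v_i r_i = 2·10 + 9·9 + 4·5 + 5·6 + 2·1 = 153 ≡ 10.
  S_1 = Σ v_i α_i r_i = 2·8·10 + 9·7·9 + 4·3·5 + 5·2·6 + 2·10·1 = 867 ≡ 9.
  α_i^2 mod 11 = [9, 5, 9, 4, 1].
  S_2 = Σ v_i α_i^2 r_i = 2·9·10 + 9·5·9 + 4·9·5 + 5·4·6 + 2·1·1 = 887 ≡ 7.
  S = (10, 9, 7) ≠ 0, so r is not a codeword (an error is present).
Step 3: locate the error. For a single error e at position i, S_ℓ = v_i·e·α_i^ℓ, so α_err = S_1/S_0.
  S_0^{−1} = 10^{−1} = 10 (mod 11), so α_err = 9·10 = 90 ≡ 2 = α_4. Error position i = 4.
  Consistency check: S_2/S_1 = 7·5 = 35 ≡ 2 = α_err ✓ (single-error assumption holds).
Step 4: error magnitude e = S_0/v_4 = S_0·∏_{j≠4}(α_4 − α_j) = 10·9 = 90 ≡ 2 (mod 11).
Step 5: correct position 4: c_4 = r_4 − e = 6 − 2 ≡ 4 (mod 11). Hence c = [10, 9, 5, 4, 1].
  Check: interpolating c through the α_i gives m(x) = 2 + 1·x (degree < 2) with m(α_i) = c_i for every i, so c is indeed a codeword.


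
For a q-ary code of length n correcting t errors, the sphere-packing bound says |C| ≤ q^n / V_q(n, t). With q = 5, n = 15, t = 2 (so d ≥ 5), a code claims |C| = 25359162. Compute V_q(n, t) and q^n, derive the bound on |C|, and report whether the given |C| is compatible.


V_q(n, t) = 1741, q^n = 30517578125, Hamming bound = 17528764, |C| = 25359162 > bound (violated).

Step 1: Compute V_q(n, t) = Σ_{j=0}^2 C(n, j) (q−1)^j.
  j = 0: C(15,0)·(4)^0 = 1·1 = 1.
  j = 1: C(15,1)·(4)^1 = 15·4 = 60.
  j = 2: C(15,2)·(4)^2 = 105·16 = 1680.
  V_q(n, t) = 1 + 60 + 1680 = 1741.
Step 2: q^n = 5^15 = 30517578125.
Step 3: Hamming bound ⌊q^n / V_q(n,t)⌋ = ⌊30517578125/1741⌋ = 17528764.
Step 4: Compare |C| = 25359162 to 17528764: violated.
The claimed |C| lies above the Hamming bound, so no 5-ary code of length 15 with d ≥ 5 can have 25359162 codewords.


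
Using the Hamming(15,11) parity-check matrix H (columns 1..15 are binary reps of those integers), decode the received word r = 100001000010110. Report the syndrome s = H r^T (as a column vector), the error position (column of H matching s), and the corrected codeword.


s = (1, 1, 1, 1)^T, error position = 15, corrected codeword c = 100001000010111

Compute s = H r^T mod 2 one row at a time:
  s_1 = 0 + 0 + 0 + 1 + 0 + 1 + 1 + 0 = 3 ≡ 1 (mod 2).
  s_2 = 0 + 0 + 1 + 0 + 0 + 1 + 1 + 0 = 3 ≡ 1 (mod 2).
  s_3 = 0 + 0 + 1 + 0 + 0 + 1 + 1 + 0 = 3 ≡ 1 (mod 2).
  s_4 = 1 + 0 + 0 + 0 + 0 + 1 + 1 + 0 = 3 ≡ 1 (mod 2).
s = (1, 1, 1, 1)^T — this equals column 15 of H (binary 1111), so error is at position 15.
Correct: flip bit 15 of r = 100001000010110 to get c = 100001000010111.


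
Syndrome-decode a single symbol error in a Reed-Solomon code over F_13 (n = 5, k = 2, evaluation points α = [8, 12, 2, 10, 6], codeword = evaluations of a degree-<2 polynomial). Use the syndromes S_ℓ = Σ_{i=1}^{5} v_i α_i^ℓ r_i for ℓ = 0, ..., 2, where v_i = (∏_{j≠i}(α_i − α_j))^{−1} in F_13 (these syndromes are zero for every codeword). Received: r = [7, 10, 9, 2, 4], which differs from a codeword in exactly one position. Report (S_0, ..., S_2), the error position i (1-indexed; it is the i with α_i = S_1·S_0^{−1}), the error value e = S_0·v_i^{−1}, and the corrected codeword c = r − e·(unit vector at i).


S = (6, 10, 8), error at position 5, error magnitude e = 5, c = [7, 10, 9, 2, 12].

Step 1: column multipliers v_i = (∏_{j≠i}(α_i − α_j))^{−1} mod 13.
  i = 1 (α = 8): (8−12)(8−2)(8−10)(8−6) = (−4)·6·(−2)·2 = 96 ≡ 5, so v_1 = 5^{−1} = 8 (mod 13).
  i = 2 (α = 12): (12−8)(12−2)(12−10)(12−6) = 4·10·2·6 = 480 ≡ 12, so v_2 = 12^{−1} = 12 (mod 13).
  i = 3 (α = 2): (2−8)(2−12)(2−10)(2−6) = (−6)·(−10)·(−8)·(−4) = 1920 ≡ 9, so v_3 = 9^{−1} = 3 (mod 13).
  i = 4 (α = 10): (10−8)(10−12)(10−2)(10−6) = 2·(−2)·8·4 = −128 ≡ 2, so v_4 = 2^{−1} = 7 (mod 13).
  i = 5 (α = 6): (6−8)(6−12)(6−2)(6−10) = (−2)·(−6)·4·(−4) = −192 ≡ 3, so v_5 = 3^{−1} = 9 (mod 13).
  v = [8, 12, 3, 7, 9].
Step 2: syndromes of r = [7, 10, 9, 2, 4] (all sums mod 13).
  S_0 = Σ v_i r_i = 8·7 + 12·10 + 3·9 + 7·2 + 9·4 = 253 ≡ 6.
  S_1 = Σ v_i α_i r_i = 8·8·7 + 12·12·10 + 3·2·9 + 7·10·2 + 9·6·4 = 2298 ≡ 10.
  α_i^2 mod 13 = [12, 1, 4, 9, 10].
  S_2 = Σ v_i α_i^2 r_i = 8·12·7 + 12·1·10 + 3·4·9 + 7·9·2 + 9·10·4 = 1386 ≡ 8.
  S = (6, 10, 8) ≠ 0, so r is not a codeword (an error is present).
Step 3: locate the error. For a single error e at position i, S_ℓ = v_i·e·α_i^ℓ, so α_err = S_1/S_0.
  S_0^{−1} = 6^{−1} = 11 (mod 13), so α_err = 10·11 = 110 ≡ 6 = α_5. Error position i = 5.
  Consistency check: S_2/S_1 = 8·4 = 32 ≡ 6 = α_err ✓ (single-error assumption holds).
Step 4: error magnitude e = S_0/v_5 = S_0·∏_{j≠5}(α_5 − α_j) = 6·3 = 18 ≡ 5 (mod 13).
Step 5: correct position 5: c_5 = r_5 − e = 4 − 5 ≡ 12 (mod 13). Hence c = [7, 10, 9, 2, 12].
  Check: interpolating c through the α_i gives m(x) = 1 + 4·x (degree < 2) with m(α_i) = c_i for every i, so c is indeed a codeword.


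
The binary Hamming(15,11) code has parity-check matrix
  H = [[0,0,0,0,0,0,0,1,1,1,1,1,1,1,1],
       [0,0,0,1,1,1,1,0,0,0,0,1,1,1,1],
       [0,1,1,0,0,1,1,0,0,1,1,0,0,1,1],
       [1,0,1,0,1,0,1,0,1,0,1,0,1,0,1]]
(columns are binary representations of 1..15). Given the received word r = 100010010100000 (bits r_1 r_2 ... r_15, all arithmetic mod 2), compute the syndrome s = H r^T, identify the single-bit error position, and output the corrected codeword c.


s = (0, 1, 1, 0)^T, error position = 6, corrected codeword c = 100011010100000

Compute s = H r^T mod 2 one row at a time:
  s_1 = 1 + 0 + 1 + 0 + 0 + 0 + 0 + 0 = 2 ≡ 0 (mod 2).
  s_2 = 0 + 1 + 0 + 0 + 0 + 0 + 0 + 0 = 1 ≡ 1 (mod 2).
  s_3 = 0 + 0 + 0 + 0 + 1 + 0 + 0 + 0 = 1 ≡ 1 (mod 2).
  s_4 = 1 + 0 + 1 + 0 + 0 + 0 + 0 + 0 = 2 ≡ 0 (mod 2).
s = (0, 1, 1, 0)^T — this equals column 6 of H (binary 0110), so error is at position 6.
Correct: flip bit 6 of r = 100010010100000 to get c = 100011010100000.


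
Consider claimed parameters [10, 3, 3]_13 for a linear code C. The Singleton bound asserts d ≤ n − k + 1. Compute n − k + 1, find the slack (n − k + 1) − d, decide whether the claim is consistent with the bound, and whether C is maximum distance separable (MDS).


Singleton RHS = n − k + 1 = 8, slack = 5, bound satisfied, not MDS.

Singleton bound: d ≤ n − k + 1.
Here n = 10, k = 3, so n − k + 1 = 8.
Given d = 3, check d ≤ 8: YES.
Slack = (n − k + 1) − d = 5.
The code is NOT MDS (slack = 5 > 0).
Description: the claimed parameters are [10, 3, 3]_13; such a code would be non-MDS.


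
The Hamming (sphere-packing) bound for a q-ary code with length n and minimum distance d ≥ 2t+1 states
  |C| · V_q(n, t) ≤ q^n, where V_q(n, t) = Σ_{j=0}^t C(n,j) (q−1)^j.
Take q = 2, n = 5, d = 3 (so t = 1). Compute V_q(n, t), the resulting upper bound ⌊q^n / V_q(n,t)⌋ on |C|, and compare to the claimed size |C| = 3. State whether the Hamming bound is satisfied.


V_q(n, t) = 6, q^n = 32, Hamming bound = 5, |C| = 3 ≤ bound (satisfied).

Step 1: Compute V_q(n, t) = Σ_{j=0}^1 C(n, j) (q−1)^j.
  j = 0: C(5,0)·(1)^0 = 1·1 = 1.
  j = 1: C(5,1)·(1)^1 = 5·1 = 5.
  V_q(n, t) = 1 + 5 = 6.
Step 2: q^n = 2^5 = 32.
Step 3: Hamming bound ⌊q^n / V_q(n,t)⌋ = ⌊32/6⌋ = 5.
Step 4: Compare |C| = 3 to 5: satisfied.
The claimed |C| lies below the Hamming bound.


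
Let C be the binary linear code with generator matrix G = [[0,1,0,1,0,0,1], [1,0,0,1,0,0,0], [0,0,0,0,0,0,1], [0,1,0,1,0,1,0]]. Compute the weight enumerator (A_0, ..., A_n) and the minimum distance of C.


Weight distribution: A_0 = 1, A_1 = 2, A_2 = 4, A_3 = 6, A_4 = 3. Minimum distance d = 1.

Enumerate all 2^4 = 16 messages m ∈ F_2^4.
For each, compute codeword c = mG in F_2^7, then tally its weight.
  m = 0000 → c = 0000000, weight = 0.
  m = 1000 → c = 0101001, weight = 3.
  m = 0100 → c = 1001000, weight = 2.
  m = 1100 → c = 1100001, weight = 3.
  m = 0010 → c = 0000001, weight = 1.
  m = 1010 → c = 0101000, weight = 2.
  m = 0110 → c = 1001001, weight = 3.
  m = 1110 → c = 1100000, weight = 2.
  m = 0001 → c = 0101010, weight = 3.
  m = 1001 → c = 0000011, weight = 2.
  m = 0101 → c = 1100010, weight = 3.
  m = 1101 → c = 1001011, weight = 4.
  m = 0011 → c = 0101011, weight = 4.
  m = 1011 → c = 0000010, weight = 1.
  m = 0111 → c = 1100011, weight = 4.
  m = 1111 → c = 1001010, weight = 3.
Tally weights:
  weight 0: 1 codewords.
  weight 1: 2 codewords.
  weight 2: 4 codewords.
  weight 3: 6 codewords.
  weight 4: 3 codewords.
Minimum distance d = smallest w > 0 with A_w > 0 = 1.
Sanity: Σ A_w = 16 = 2^4 = 16 ✓.


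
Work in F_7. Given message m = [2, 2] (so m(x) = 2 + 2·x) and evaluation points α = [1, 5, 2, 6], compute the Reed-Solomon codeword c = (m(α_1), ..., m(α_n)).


c = [4, 5, 6, 0]

Message polynomial: m(x) = 2 + 2·x (mod 7).
For each evaluation point α_i, compute m(α_i) mod 7:
  α_1 = 1: Horner steps 2 → 4, so m(1) = 4.
  α_2 = 5: Horner steps 2 → 5, so m(5) = 5.
  α_3 = 2: Horner steps 2 → 6, so m(2) = 6.
  α_4 = 6: Horner steps 2 → 0, so m(6) = 0.
Codeword c = [4, 5, 6, 0] ∈ F_7^4.


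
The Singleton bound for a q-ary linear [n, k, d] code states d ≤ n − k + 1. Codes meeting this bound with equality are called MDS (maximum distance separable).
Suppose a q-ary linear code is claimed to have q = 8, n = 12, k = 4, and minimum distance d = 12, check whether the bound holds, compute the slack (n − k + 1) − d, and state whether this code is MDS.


Singleton RHS = n − k + 1 = 9, slack = -3, bound violated (no such code; not MDS).

Singleton bound: d ≤ n − k + 1.
Here n = 12, k = 4, so n − k + 1 = 9.
Given d = 12, check d ≤ 9: NO.
Slack = (n − k + 1) − d = -3.
The slack is negative: d = 12 exceeds n − k + 1 = 9 by 3, so the Singleton bound is violated and no linear [12, 4, 12]_8 code can exist. In particular it is not MDS (MDS requires d = n − k + 1 exactly).
Description: the claimed parameters are [12, 4, 12]_8; such a code would be impossible (violates the Singleton bound).


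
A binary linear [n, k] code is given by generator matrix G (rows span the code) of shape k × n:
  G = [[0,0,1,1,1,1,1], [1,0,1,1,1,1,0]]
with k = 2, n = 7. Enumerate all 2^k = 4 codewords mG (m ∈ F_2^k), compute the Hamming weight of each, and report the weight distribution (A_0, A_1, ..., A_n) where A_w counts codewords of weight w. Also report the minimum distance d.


Weight distribution: A_0 = 1, A_2 = 1, A_5 = 2. Minimum distance d = 2.

Enumerate all 2^2 = 4 messages m ∈ F_2^2.
For each, compute codeword c = mG in F_2^7, then tally its weight.
  m = 00 → c = 0000000, weight = 0.
  m = 10 → c = 0011111, weight = 5.
  m = 01 → c = 1011110, weight = 5.
  m = 11 → c = 1000001, weight = 2.
Tally weights:
  weight 0: 1 codewords.
  weight 2: 1 codewords.
  weight 5: 2 codewords.
Minimum distance d = smallest w > 0 with A_w > 0 = 2.
Sanity: Σ A_w = 4 = 2^2 = 4 ✓.


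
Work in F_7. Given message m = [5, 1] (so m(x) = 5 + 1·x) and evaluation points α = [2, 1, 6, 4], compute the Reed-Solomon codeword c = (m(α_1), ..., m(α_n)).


c = [0, 6, 4, 2]

Message polynomial: m(x) = 5 + 1·x (mod 7).
For each evaluation point α_i, compute m(α_i) mod 7:
  α_1 = 2: Horner steps 1 → 0, so m(2) = 0.
  α_2 = 1: Horner steps 1 → 6, so m(1) = 6.
  α_3 = 6: Horner steps 1 → 4, so m(6) = 4.
  α_4 = 4: Horner steps 1 → 2, so m(4) = 2.
Codeword c = [0, 6, 4, 2] ∈ F_7^4.


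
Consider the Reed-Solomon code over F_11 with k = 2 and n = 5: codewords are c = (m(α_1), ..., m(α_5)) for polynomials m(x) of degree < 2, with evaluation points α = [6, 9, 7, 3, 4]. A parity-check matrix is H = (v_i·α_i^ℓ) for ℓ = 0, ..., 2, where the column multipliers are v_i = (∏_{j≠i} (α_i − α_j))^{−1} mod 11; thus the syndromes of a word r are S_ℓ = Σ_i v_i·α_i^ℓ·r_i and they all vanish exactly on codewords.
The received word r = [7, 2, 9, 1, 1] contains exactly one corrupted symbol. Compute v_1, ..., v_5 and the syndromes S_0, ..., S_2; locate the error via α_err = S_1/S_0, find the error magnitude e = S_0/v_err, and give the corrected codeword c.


S = (3, 1, 4), error at position 5, error magnitude e = 9, c = [7, 2, 9, 1, 3].

Step 1: column multipliers v_i = (∏_{j≠i}(α_i − α_j))^{−1} mod 11.
  i = 1 (α = 6): (6−9)(6−7)(6−3)(6−4) = (−3)·(−1)·3·2 = 18 ≡ 7, so v_1 = 7^{−1} = 8 (mod 11).
  i = 2 (α = 9): (9−6)(9−7)(9−3)(9−4) = 3·2·6·5 = 180 ≡ 4, so v_2 = 4^{−1} = 3 (mod 11).
  i = 3 (α = 7): (7−6)(7−9)(7−3)(7−4) = 1·(−2)·4·3 = −24 ≡ 9, so v_3 = 9^{−1} = 5 (mod 11).
  i = 4 (α = 3): (3−6)(3−9)(3−7)(3−4) = (−3)·(−6)·(−4)·(−1) = 72 ≡ 6, so v_4 = 6^{−1} = 2 (mod 11).
  i = 5 (α = 4): (4−6)(4−9)(4−7)(4−3) = (−2)·(−5)·(−3)·1 = −30 ≡ 3, so v_5 = 3^{−1} = 4 (mod 11).
  v = [8, 3, 5, 2, 4].
Step 2: syndromes of r = [7, 2, 9, 1, 1] (all sums mod 11).
  S_0 = Σ v_i r_i = 8·7 + 3·2 + 5·9 + 2·1 + 4·1 = 113 ≡ 3.
  S_1 = Σ v_i α_i r_i = 8·6·7 + 3·9·2 + 5·7·9 + 2·3·1 + 4·4·1 = 727 ≡ 1.
  α_i^2 mod 11 = [3, 4, 5, 9, 5].
  S_2 = Σ v_i α_i^2 r_i = 8·3·7 + 3·4·2 + 5·5·9 + 2·9·1 + 4·5·1 = 455 ≡ 4.
  S = (3, 1, 4) ≠ 0, so r is not a codeword (an error is present).
Step 3: locate the error. For a single error e at position i, S_ℓ = v_i·e·α_i^ℓ, so α_err = S_1/S_0.
  S_0^{−1} = 3^{−1} = 4 (mod 11), so α_err = 1·4 = 4 ≡ 4 = α_5. Error position i = 5.
  Consistency check: S_2/S_1 = 4·1 = 4 ≡ 4 = α_err ✓ (single-error assumption holds).
Step 4: error magnitude e = S_0/v_5 = S_0·∏_{j≠5}(α_5 − α_j) = 3·3 = 9 ≡ 9 (mod 11).
Step 5: correct position 5: c_5 = r_5 − e = 1 − 9 ≡ 3 (mod 11). Hence c = [7, 2, 9, 1, 3].
  Check: interpolating c through the α_i gives m(x) = 6 + 2·x (degree < 2) with m(α_i) = c_i for every i, so c is indeed a codeword.


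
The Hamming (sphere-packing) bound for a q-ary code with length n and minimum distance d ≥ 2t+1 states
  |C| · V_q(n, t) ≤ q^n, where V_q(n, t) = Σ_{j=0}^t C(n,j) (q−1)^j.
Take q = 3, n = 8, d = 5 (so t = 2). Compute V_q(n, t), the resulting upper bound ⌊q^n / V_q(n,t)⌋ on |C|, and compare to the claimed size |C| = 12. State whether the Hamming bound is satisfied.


V_q(n, t) = 129, q^n = 6561, Hamming bound = 50, |C| = 12 ≤ bound (satisfied).

Step 1: Compute V_q(n, t) = Σ_{j=0}^2 C(n, j) (q−1)^j.
  j = 0: C(8,0)·(2)^0 = 1·1 = 1.
  j = 1: C(8,1)·(2)^1 = 8·2 = 16.
  j = 2: C(8,2)·(2)^2 = 28·4 = 112.
  V_q(n, t) = 1 + 16 + 112 = 129.
Step 2: q^n = 3^8 = 6561.
Step 3: Hamming bound ⌊q^n / V_q(n,t)⌋ = ⌊6561/129⌋ = 50.
Step 4: Compare |C| = 12 to 50: satisfied.
The claimed |C| lies below the Hamming bound.


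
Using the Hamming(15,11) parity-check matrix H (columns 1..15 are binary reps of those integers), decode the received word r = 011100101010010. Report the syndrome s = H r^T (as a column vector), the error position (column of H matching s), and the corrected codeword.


s = (1, 1, 1, 0)^T, error position = 14, corrected codeword c = 011100101010000

Compute s = H r^T mod 2 one row at a time:
  s_1 = 0 + 1 + 0 + 1 + 0 + 0 + 1 + 0 = 3 ≡ 1 (mod 2).
  s_2 = 1 + 0 + 0 + 1 + 0 + 0 + 1 + 0 = 3 ≡ 1 (mod 2).
  s_3 = 1 + 1 + 0 + 1 + 0 + 1 + 1 + 0 = 5 ≡ 1 (mod 2).
  s_4 = 0 + 1 + 0 + 1 + 1 + 1 + 0 + 0 = 4 ≡ 0 (mod 2).
s = (1, 1, 1, 0)^T — this equals column 14 of H (binary 1110), so error is at position 14.
Correct: flip bit 14 of r = 011100101010010 to get c = 011100101010000.


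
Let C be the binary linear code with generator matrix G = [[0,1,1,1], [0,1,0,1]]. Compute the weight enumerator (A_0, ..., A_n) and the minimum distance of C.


Weight distribution: A_0 = 1, A_1 = 1, A_2 = 1, A_3 = 1. Minimum distance d = 1.

Enumerate all 2^2 = 4 messages m ∈ F_2^2.
For each, compute codeword c = mG in F_2^4, then tally its weight.
  m = 00 → c = 0000, weight = 0.
  m = 10 → c = 0111, weight = 3.
  m = 01 → c = 0101, weight = 2.
  m = 11 → c = 0010, weight = 1.
Tally weights:
  weight 0: 1 codewords.
  weight 1: 1 codewords.
  weight 2: 1 codewords.
  weight 3: 1 codewords.
Minimum distance d = smallest w > 0 with A_w > 0 = 1.
Sanity: Σ A_w = 4 = 2^2 = 4 ✓.


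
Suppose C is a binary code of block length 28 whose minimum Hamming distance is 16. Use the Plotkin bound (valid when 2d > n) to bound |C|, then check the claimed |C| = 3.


Plotkin bound M ≤ 8; given |C| = 3 ≤ bound (satisfied).

Check applicability: 2d = 32, n = 28.
2d − n = 4 > 0, so Plotkin applies.
Compute d/(2d−n) = 16/4 ≈ 4.0000.
⌊d/(2d−n)⌋ = 4.
Plotkin bound: M ≤ 2·4 = 8.
Given |C| = 3, check: satisfied.
This |C| is below the Plotkin bound.


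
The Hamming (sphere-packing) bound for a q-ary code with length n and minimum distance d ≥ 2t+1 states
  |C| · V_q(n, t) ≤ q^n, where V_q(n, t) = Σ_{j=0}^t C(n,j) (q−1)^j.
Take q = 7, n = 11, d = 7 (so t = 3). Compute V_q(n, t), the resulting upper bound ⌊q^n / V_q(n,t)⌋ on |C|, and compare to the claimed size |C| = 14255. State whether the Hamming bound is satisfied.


V_q(n, t) = 37687, q^n = 1977326743, Hamming bound = 52467, |C| = 14255 ≤ bound (satisfied).

Step 1: Compute V_q(n, t) = Σ_{j=0}^3 C(n, j) (q−1)^j.
  j = 0: C(11,0)·(6)^0 = 1·1 = 1.
  j = 1: C(11,1)·(6)^1 = 11·6 = 66.
  j = 2: C(11,2)·(6)^2 = 55·36 = 1980.
  j = 3: C(11,3)·(6)^3 = 165·216 = 35640.
  V_q(n, t) = 1 + 66 + 1980 + 35640 = 37687.
Step 2: q^n = 7^11 = 1977326743.
Step 3: Hamming bound ⌊q^n / V_q(n,t)⌋ = ⌊1977326743/37687⌋ = 52467.
Step 4: Compare |C| = 14255 to 52467: satisfied.
The claimed |C| lies below the Hamming bound.


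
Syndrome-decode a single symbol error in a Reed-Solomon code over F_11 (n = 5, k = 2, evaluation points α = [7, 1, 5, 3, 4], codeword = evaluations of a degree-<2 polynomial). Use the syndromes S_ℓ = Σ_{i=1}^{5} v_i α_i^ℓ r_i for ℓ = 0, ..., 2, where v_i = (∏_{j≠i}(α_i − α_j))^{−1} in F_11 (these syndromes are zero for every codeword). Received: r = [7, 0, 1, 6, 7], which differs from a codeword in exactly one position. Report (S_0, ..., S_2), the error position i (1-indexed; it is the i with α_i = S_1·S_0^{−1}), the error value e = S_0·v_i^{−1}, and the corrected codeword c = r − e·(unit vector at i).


S = (1, 4, 5), error at position 5, error magnitude e = 9, c = [7, 0, 1, 6, 9].

Step 1: column multipliers v_i = (∏_{j≠i}(α_i − α_j))^{−1} mod 11.
  i = 1 (α = 7): (7−1)(7−5)(7−3)(7−4) = 6·2·4·3 = 144 ≡ 1, so v_1 = 1^{−1} = 1 (mod 11).
  i = 2 (α = 1): (1−7)(1−5)(1−3)(1−4) = (−6)·(−4)·(−2)·(−3) = 144 ≡ 1, so v_2 = 1^{−1} = 1 (mod 11).
  i = 3 (α = 5): (5−7)(5−1)(5−3)(5−4) = (−2)·4·2·1 = −16 ≡ 6, so v_3 = 6^{−1} = 2 (mod 11).
  i = 4 (α = 3): (3−7)(3−1)(3−5)(3−4) = (−4)·2·(−2)·(−1) = −16 ≡ 6, so v_4 = 6^{−1} = 2 (mod 11).
  i = 5 (α = 4): (4−7)(4−1)(4−5)(4−3) = (−3)·3·(−1)·1 = 9 ≡ 9, so v_5 = 9^{−1} = 5 (mod 11).
  v = [1, 1, 2, 2, 5].
Step 2: syndromes of r = [7, 0, 1, 6, 7] (all sums mod 11).
  S_0 = Σ v_i r_i = 1·7 + 1·0 + 2·1 + 2·6 + 5·7 = 56 ≡ 1.
  S_1 = Σ v_i α_i r_i = 1·7·7 + 1·1·0 + 2·5·1 + 2·3·6 + 5·4·7 = 235 ≡ 4.
  α_i^2 mod 11 = [5, 1, 3, 9, 5].
  S_2 = Σ v_i α_i^2 r_i = 1·5·7 + 1·1·0 + 2·3·1 + 2·9·6 + 5·5·7 = 324 ≡ 5.
  S = (1, 4, 5) ≠ 0, so r is not a codeword (an error is present).
Step 3: locate the error. For a single error e at position i, S_ℓ = v_i·e·α_i^ℓ, so α_err = S_1/S_0.
  S_0^{−1} = 1^{−1} = 1 (mod 11), so α_err = 4·1 = 4 ≡ 4 = α_5. Error position i = 5.
  Consistency check: S_2/S_1 = 5·3 = 15 ≡ 4 = α_err ✓ (single-error assumption holds).
Step 4: error magnitude e = S_0/v_5 = S_0·∏_{j≠5}(α_5 − α_j) = 1·9 = 9 ≡ 9 (mod 11).
Step 5: correct position 5: c_5 = r_5 − e = 7 − 9 ≡ 9 (mod 11). Hence c = [7, 0, 1, 6, 9].
  Check: interpolating c through the α_i gives m(x) = 8 + 3·x (degree < 2) with m(α_i) = c_i for every i, so c is indeed a codeword.


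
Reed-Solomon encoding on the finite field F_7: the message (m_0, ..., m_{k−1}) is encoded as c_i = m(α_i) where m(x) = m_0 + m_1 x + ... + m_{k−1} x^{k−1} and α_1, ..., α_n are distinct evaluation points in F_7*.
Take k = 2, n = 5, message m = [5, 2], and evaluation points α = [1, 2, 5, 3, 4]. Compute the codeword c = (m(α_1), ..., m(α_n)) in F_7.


c = [0, 2, 1, 4, 6]

Message polynomial: m(x) = 5 + 2·x (mod 7).
For each evaluation point α_i, compute m(α_i) mod 7:
  α_1 = 1: Horner steps 2 → 0, so m(1) = 0.
  α_2 = 2: Horner steps 2 → 2, so m(2) = 2.
  α_3 = 5: Horner steps 2 → 1, so m(5) = 1.
  α_4 = 3: Horner steps 2 → 4, so m(3) = 4.
  α_5 = 4: Horner steps 2 → 6, so m(4) = 6.
Codeword c = [0, 2, 1, 4, 6] ∈ F_7^5.


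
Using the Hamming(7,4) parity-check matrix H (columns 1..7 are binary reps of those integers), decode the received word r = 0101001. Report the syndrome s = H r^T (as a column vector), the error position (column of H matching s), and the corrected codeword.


s = (0, 0, 1)^T, error position = 1, corrected codeword c = 1101001

Compute s = H r^T mod 2 one row at a time:
  s_1 = 1 + 0 + 0 + 1 = 2 ≡ 0 (mod 2).
  s_2 = 1 + 0 + 0 + 1 = 2 ≡ 0 (mod 2).
  s_3 = 0 + 0 + 0 + 1 = 1 ≡ 1 (mod 2).
s = (0, 0, 1)^T — this equals column 1 of H (binary 001), so error is at position 1.
Correct: flip bit 1 of r = 0101001 to get c = 1101001.


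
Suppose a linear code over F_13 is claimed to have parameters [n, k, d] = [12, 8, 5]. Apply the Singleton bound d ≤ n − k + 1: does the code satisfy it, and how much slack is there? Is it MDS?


Singleton RHS = n − k + 1 = 5, slack = 0, bound satisfied, MDS.

Singleton bound: d ≤ n − k + 1.
Here n = 12, k = 8, so n − k + 1 = 5.
Given d = 5, check d ≤ 5: YES.
Slack = (n − k + 1) − d = 0.
The code is MDS (slack = 0).
Description: the claimed parameters are [12, 8, 5]_13; such a code would be MDS (meets Singleton bound).


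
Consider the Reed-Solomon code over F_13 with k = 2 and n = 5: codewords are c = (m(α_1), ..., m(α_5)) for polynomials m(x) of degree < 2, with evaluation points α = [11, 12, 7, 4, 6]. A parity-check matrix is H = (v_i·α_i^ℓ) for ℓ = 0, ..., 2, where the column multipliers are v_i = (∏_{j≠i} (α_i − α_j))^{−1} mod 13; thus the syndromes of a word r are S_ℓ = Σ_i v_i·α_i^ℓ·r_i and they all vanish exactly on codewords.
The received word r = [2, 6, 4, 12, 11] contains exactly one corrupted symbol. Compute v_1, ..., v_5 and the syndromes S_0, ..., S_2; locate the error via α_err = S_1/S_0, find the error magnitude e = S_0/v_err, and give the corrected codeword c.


S = (4, 9, 4), error at position 2, error magnitude e = 11, c = [2, 8, 4, 12, 11].

Step 1: column multipliers v_i = (∏_{j≠i}(α_i − α_j))^{−1} mod 13.
  i = 1 (α = 11): (11−12)(11−7)(11−4)(11−6) = (−1)·4·7·5 = −140 ≡ 3, so v_1 = 3^{−1} = 9 (mod 13).
  i = 2 (α = 12): (12−11)(12−7)(12−4)(12−6) = 1·5·8·6 = 240 ≡ 6, so v_2 = 6^{−1} = 11 (mod 13).
  i = 3 (α = 7): (7−11)(7−12)(7−4)(7−6) = (−4)·(−5)·3·1 = 60 ≡ 8, so v_3 = 8^{−1} = 5 (mod 13).
  i = 4 (α = 4): (4−11)(4−12)(4−7)(4−6) = (−7)·(−8)·(−3)·(−2) = 336 ≡ 11, so v_4 = 11^{−1} = 6 (mod 13).
  i = 5 (α = 6): (6−11)(6−12)(6−7)(6−4) = (−5)·(−6)·(−1)·2 = −60 ≡ 5, so v_5 = 5^{−1} = 8 (mod 13).
  v = [9, 11, 5, 6, 8].
Step 2: syndromes of r = [2, 6, 4, 12, 11] (all sums mod 13).
  S_0 = Σ v_i r_i = 9·2 + 11·6 + 5·4 + 6·12 + 8·11 = 264 ≡ 4.
  S_1 = Σ v_i α_i r_i = 9·11·2 + 11·12·6 + 5·7·4 + 6·4·12 + 8·6·11 = 1946 ≡ 9.
  α_i^2 mod 13 = [4, 1, 10, 3, 10].
  S_2 = Σ v_i α_i^2 r_i = 9·4·2 + 11·1·6 + 5·10·4 + 6·3·12 + 8·10·11 = 1434 ≡ 4.
  S = (4, 9, 4) ≠ 0, so r is not a codeword (an error is present).
Step 3: locate the error. For a single error e at position i, S_ℓ = v_i·e·α_i^ℓ, so α_err = S_1/S_0.
  S_0^{−1} = 4^{−1} = 10 (mod 13), so α_err = 9·10 = 90 ≡ 12 = α_2. Error position i = 2.
  Consistency check: S_2/S_1 = 4·3 = 12 ≡ 12 = α_err ✓ (single-error assumption holds).
Step 4: error magnitude e = S_0/v_2 = S_0·∏_{j≠2}(α_2 − α_j) = 4·6 = 24 ≡ 11 (mod 13).
Step 5: correct position 2: c_2 = r_2 − e = 6 − 11 ≡ 8 (mod 13). Hence c = [2, 8, 4, 12, 11].
  Check: interpolating c through the α_i gives m(x) = 1 + 6·x (degree < 2) with m(α_i) = c_i for every i, so c is indeed a codeword.


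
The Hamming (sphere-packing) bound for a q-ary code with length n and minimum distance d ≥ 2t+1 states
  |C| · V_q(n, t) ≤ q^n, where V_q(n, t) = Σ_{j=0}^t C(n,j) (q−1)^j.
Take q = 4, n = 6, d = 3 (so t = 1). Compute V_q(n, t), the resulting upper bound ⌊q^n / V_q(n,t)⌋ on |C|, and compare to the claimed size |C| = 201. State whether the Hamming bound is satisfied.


V_q(n, t) = 19, q^n = 4096, Hamming bound = 215, |C| = 201 ≤ bound (satisfied).

Step 1: Compute V_q(n, t) = Σ_{j=0}^1 C(n, j) (q−1)^j.
  j = 0: C(6,0)·(3)^0 = 1·1 = 1.
  j = 1: C(6,1)·(3)^1 = 6·3 = 18.
  V_q(n, t) = 1 + 18 = 19.
Step 2: q^n = 4^6 = 4096.
Step 3: Hamming bound ⌊q^n / V_q(n,t)⌋ = ⌊4096/19⌋ = 215.
Step 4: Compare |C| = 201 to 215: satisfied.
The claimed |C| lies below the Hamming bound.


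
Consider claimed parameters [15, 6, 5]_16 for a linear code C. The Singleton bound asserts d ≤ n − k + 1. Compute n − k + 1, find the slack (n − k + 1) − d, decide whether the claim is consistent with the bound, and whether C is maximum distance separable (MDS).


Singleton RHS = n − k + 1 = 10, slack = 5, bound satisfied, not MDS.

Singleton bound: d ≤ n − k + 1.
Here n = 15, k = 6, so n − k + 1 = 10.
Given d = 5, check d ≤ 10: YES.
Slack = (n − k + 1) − d = 5.
The code is NOT MDS (slack = 5 > 0).
Description: the claimed parameters are [15, 6, 5]_16; such a code would be non-MDS.


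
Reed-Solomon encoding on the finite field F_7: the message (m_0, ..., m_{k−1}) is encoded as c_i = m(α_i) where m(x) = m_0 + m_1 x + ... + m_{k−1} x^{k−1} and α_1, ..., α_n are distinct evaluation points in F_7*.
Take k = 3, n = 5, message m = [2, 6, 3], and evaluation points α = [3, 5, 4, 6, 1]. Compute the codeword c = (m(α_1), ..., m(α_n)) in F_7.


c = [5, 2, 4, 6, 4]

Message polynomial: m(x) = 2 + 6·x + 3·x^2 (mod 7).
For each evaluation point α_i, compute m(α_i) mod 7:
  α_1 = 3: Horner steps 3 → 1 → 5, so m(3) = 5.
  α_2 = 5: Horner steps 3 → 0 → 2, so m(5) = 2.
  α_3 = 4: Horner steps 3 → 4 → 4, so m(4) = 4.
  α_4 = 6: Horner steps 3 → 3 → 6, so m(6) = 6.
  α_5 = 1: Horner steps 3 → 2 → 4, so m(1) = 4.
Codeword c = [5, 2, 4, 6, 4] ∈ F_7^5.
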